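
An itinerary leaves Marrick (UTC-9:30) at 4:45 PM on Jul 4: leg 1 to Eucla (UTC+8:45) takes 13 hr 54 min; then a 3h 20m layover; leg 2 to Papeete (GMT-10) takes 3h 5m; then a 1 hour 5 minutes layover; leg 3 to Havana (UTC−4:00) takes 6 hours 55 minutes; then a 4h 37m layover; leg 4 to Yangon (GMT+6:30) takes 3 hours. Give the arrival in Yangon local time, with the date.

Convert departure to UTC: 4:45 PM + 9:30 = 2:15 AM UTC on Jul 5.
Add 13 hours and 54 minutes leg 1 → 4:09 PM UTC.
Add 3 hours and 20 minutes layover in Eucla → 7:29 PM UTC.
Add 3 hours and 5 minutes leg 2 → 10:34 PM UTC.
Add 1 hour 5 minutes layover in Papeete → 11:39 PM UTC.
Add 6 hours 55 minutes leg 3 → 6:34 AM UTC (Jul 6).
Add 4 hours 37 minutes layover in Havana → 11:11 AM UTC.
Add 3 hours leg 4 → 2:11 PM UTC.
Yangon is UTC+6:30, so local arrival = 2:11 PM + 6:30 = 8:41 PM on Jul 6.

8:41 PM on July 6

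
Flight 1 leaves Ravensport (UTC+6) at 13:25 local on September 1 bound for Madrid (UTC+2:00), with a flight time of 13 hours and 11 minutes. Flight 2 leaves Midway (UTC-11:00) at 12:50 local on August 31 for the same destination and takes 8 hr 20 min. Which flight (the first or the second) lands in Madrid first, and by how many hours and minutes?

Flight 1 in UTC: 13:25 − 6:00 = 07:25 on Sep 1.
+13 hours 11 minutes → arrive 20:36 UTC on Sep 1.
Flight 2 in UTC: 12:50 + 11:00 = 23:50 on Aug 31.
+8 hours 20 minutes → arrive 08:10 UTC on Sep 1.
Flight 2 lands earlier by 12 hours 26 minutes.

the second, by 12 hours 26 minutes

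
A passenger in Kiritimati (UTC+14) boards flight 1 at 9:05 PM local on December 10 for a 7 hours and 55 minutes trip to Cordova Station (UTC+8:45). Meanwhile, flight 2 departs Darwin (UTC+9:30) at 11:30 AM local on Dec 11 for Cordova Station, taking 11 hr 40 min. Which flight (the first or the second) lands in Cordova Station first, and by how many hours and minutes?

the first, by 22 hours 40 minutes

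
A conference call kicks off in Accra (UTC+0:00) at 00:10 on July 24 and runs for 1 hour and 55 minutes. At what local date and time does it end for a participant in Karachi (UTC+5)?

07:05 on July 24

Accra is at UTC+0, so start is already 00:10 UTC on Jul 24.
Add 1 hour 55 minutes duration → 02:05 UTC.
Karachi is UTC+5:00, so local end time = 02:05 + 5:00 = 07:05 on Jul 24.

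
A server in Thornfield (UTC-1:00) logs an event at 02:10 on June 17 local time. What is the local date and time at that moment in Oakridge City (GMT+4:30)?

07:40 on Jun 17

Oakridge City is 5:30 ahead of Thornfield.
Shift by the zone difference: 02:10 + 5:30 = 07:40 on Jun 17 in Oakridge City.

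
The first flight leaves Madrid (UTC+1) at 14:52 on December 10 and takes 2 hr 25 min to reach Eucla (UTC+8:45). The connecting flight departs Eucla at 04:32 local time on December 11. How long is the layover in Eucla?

3 hours 30 minutes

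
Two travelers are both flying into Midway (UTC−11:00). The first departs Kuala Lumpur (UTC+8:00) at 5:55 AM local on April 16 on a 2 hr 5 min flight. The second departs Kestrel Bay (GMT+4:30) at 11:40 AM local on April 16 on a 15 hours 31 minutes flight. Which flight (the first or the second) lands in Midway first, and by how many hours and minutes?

the first, by 22 hours 41 minutes

Flight 1 in UTC: 5:55 AM − 8:00 = 9:55 PM on Apr 15.
+2 hours and 5 minutes → arrive 12:00 AM UTC on Apr 16.
Flight 2 in UTC: 11:40 AM − 4:30 = 7:10 AM on Apr 16.
+15 hours and 31 minutes → arrive 10:41 PM UTC on Apr 16.
Flight 1 lands earlier by 22 hours 41 minutes.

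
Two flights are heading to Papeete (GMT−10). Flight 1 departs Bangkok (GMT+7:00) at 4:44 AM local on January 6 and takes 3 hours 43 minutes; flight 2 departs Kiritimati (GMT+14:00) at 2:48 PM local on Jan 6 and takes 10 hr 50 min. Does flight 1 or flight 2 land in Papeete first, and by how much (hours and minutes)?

the first, by 10 hours 11 minutes

Flight 1 in UTC: 4:44 AM − 7:00 = 9:44 PM on Jan 5.
+3 hours 43 minutes → arrive 1:27 AM UTC on Jan 6.
Flight 2 in UTC: 2:48 PM − 14:00 = 12:48 AM on Jan 6.
+10 hours and 50 minutes → arrive 11:38 AM UTC on Jan 6.
Flight 1 lands earlier by 10 hours 11 minutes.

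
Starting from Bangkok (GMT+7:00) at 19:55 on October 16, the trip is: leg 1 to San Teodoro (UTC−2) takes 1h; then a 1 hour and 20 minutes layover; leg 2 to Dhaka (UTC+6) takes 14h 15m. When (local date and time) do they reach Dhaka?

11:30 on October 17

Convert departure to UTC: 19:55 − 7:00 = 12:55 UTC on Oct 16.
Add 1 hour leg 1 → 13:55 UTC.
Add 1 hour 20 minutes layover in San Teodoro → 15:15 UTC.
Add 14 hours and 15 minutes leg 2 → 05:30 UTC (Oct 17).
Dhaka is UTC+6:00, so local arrival = 05:30 + 6:00 = 11:30 on Oct 17.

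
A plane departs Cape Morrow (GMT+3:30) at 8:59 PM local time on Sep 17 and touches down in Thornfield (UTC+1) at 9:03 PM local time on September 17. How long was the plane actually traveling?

Thornfield is 2:30 behind Cape Morrow.
Clock-face elapsed time (ignoring zones) is 4 minutes.
Actual elapsed = 4 minutes + 2:30 = 2 hours 34 minutes.

2 hours 34 minutes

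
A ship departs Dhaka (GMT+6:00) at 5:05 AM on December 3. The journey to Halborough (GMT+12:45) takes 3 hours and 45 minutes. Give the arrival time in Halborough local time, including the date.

3:35 PM on December 3

Convert departure to UTC: 5:05 AM − 6:00 = 11:05 PM UTC on Dec 2.
Add 3 hours 45 minutes travel time → 2:50 AM UTC (Dec 3).
Halborough is UTC+12:45, so local arrival = 2:50 AM + 12:45 = 3:35 PM on Dec 3.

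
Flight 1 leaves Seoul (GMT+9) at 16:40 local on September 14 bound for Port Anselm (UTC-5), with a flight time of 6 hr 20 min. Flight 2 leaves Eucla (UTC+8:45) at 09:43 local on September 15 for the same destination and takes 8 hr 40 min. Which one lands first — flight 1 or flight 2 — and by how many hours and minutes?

Flight 1 in UTC: 16:40 − 9:00 = 07:40 on Sep 14.
+6 hours and 20 minutes → arrive 14:00 UTC on Sep 14.
Flight 2 in UTC: 09:43 − 8:45 = 00:58 on Sep 15.
+8 hours 40 minutes → arrive 09:38 UTC on Sep 15.
Flight 1 lands earlier by 19 hours 38 minutes.

the first, by 19 hours 38 minutes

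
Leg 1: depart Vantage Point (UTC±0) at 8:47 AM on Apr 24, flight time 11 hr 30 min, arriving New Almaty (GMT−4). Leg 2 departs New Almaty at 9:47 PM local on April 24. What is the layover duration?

Vantage Point is at UTC+0, so departure is already 8:47 AM UTC on Apr 24.
Add 11 hours and 30 minutes flight time → 8:17 PM UTC.
New Almaty is UTC−4:00, so local arrival = 8:17 PM − 4:00 = 4:17 PM on Apr 24.
Layover = 9:47 PM − 4:17 PM = 5 hours 30 minutes.

5 hours 30 minutes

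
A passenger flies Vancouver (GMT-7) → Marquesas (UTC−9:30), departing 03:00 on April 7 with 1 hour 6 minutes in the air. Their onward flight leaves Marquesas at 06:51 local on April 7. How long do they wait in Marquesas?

Convert departure to UTC: 03:00 + 7:00 = 10:00 UTC on Apr 7.
Add 1 hour 6 minutes flight time → 11:06 UTC.
Marquesas is UTC−9:30, so local arrival = 11:06 − 9:30 = 01:36 on Apr 7.
Layover = 06:51 − 01:36 = 5 hours 15 minutes.

5 hours 15 minutes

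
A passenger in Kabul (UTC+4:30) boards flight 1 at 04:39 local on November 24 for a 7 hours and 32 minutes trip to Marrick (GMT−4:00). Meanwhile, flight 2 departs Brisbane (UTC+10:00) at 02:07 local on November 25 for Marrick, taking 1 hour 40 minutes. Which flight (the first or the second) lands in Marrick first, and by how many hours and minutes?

Flight 1 in UTC: 04:39 − 4:30 = 00:09 on Nov 24.
+7 hours and 32 minutes → arrive 07:41 UTC on Nov 24.
Flight 2 in UTC: 02:07 − 10:00 = 16:07 on Nov 24.
+1 hour 40 minutes → arrive 17:47 UTC on Nov 24.
Flight 1 lands earlier by 10 hours 6 minutes.

the first, by 10 hours 6 minutes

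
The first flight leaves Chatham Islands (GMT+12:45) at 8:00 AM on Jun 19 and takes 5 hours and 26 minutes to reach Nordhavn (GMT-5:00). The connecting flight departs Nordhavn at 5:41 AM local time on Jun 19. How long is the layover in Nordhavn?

Convert departure to UTC: 8:00 AM − 12:45 = 7:15 PM UTC on Jun 18.
Add 5 hours and 26 minutes flight time → 12:41 AM UTC (Jun 19).
Nordhavn is UTC−5:00, so local arrival = 12:41 AM − 5:00 = 7:41 PM on Jun 18.
Layover = 5:41 AM − 7:41 PM (+1 day) = 10 hours.

10 hours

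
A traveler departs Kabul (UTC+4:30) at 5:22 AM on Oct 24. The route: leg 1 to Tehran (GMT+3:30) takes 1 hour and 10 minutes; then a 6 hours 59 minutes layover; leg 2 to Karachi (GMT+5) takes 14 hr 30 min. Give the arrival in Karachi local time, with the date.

Convert departure to UTC: 5:22 AM − 4:30 = 12:52 AM UTC on Oct 24.
Add 1 hour and 10 minutes leg 1 → 2:02 AM UTC.
Add 6 hours 59 minutes layover in Tehran → 9:01 AM UTC.
Add 14 hours and 30 minutes leg 2 → 11:31 PM UTC.
Karachi is UTC+5:00, so local arrival = 11:31 PM + 5:00 = 4:31 AM on Oct 25.

4:31 AM on Oct 25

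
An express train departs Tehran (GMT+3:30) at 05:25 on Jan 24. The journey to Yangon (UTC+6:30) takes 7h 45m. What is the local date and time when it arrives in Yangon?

Yangon is 3:00 ahead of Tehran.
After 7 hours and 45 minutes it is 13:10 in Tehran.
Shift by the zone difference: 13:10 + 3:00 = 16:10 on Jan 24 in Yangon.

16:10 on Jan 24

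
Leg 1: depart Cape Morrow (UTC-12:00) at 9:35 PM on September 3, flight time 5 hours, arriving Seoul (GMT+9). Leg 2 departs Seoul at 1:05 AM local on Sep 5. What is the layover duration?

1 hour 30 minutes

Convert departure to UTC: 9:35 PM + 12:00 = 9:35 AM UTC on Sep 4.
Add 5 hours flight time → 2:35 PM UTC.
Seoul is UTC+9:00, so local arrival = 2:35 PM + 9:00 = 11:35 PM on Sep 4.
Layover = 1:05 AM − 11:35 PM (+1 day) = 1 hour 30 minutes.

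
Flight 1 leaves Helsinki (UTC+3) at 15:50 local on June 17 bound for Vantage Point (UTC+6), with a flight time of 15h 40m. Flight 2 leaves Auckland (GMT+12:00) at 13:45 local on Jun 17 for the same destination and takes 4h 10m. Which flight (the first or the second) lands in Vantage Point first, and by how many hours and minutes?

Flight 1 in UTC: 15:50 − 3:00 = 12:50 on Jun 17.
+15 hours 40 minutes → arrive 04:30 UTC on Jun 18.
Flight 2 in UTC: 13:45 − 12:00 = 01:45 on Jun 17.
+4 hours 10 minutes → arrive 05:55 UTC on Jun 17.
Flight 2 lands earlier by 22 hours 35 minutes.

the second, by 22 hours 35 minutes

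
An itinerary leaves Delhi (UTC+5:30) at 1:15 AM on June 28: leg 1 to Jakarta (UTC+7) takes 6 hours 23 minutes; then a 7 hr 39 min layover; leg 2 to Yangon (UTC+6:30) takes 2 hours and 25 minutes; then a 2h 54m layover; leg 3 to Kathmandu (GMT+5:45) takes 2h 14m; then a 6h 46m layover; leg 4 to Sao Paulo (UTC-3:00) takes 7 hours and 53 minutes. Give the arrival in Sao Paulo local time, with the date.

4:59 AM on June 29

Convert departure to UTC: 1:15 AM − 5:30 = 7:45 PM UTC on Jun 27.
Add 6 hours 23 minutes leg 1 → 2:08 AM UTC (Jun 28).
Add 7 hours 39 minutes layover in Jakarta → 9:47 AM UTC.
Add 2 hours 25 minutes leg 2 → 12:12 PM UTC.
Add 2 hours 54 minutes layover in Yangon → 3:06 PM UTC.
Add 2 hours and 14 minutes leg 3 → 5:20 PM UTC.
Add 6 hours and 46 minutes layover in Kathmandu → 12:06 AM UTC (Jun 29).
Add 7 hours 53 minutes leg 4 → 7:59 AM UTC.
Sao Paulo is UTC−3:00, so local arrival = 7:59 AM − 3:00 = 4:59 AM on Jun 29.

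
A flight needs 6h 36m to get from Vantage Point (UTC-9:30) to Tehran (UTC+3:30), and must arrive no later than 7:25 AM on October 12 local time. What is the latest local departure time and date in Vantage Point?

Target arrival in UTC: 7:25 AM − 3:30 = 3:55 AM on Oct 12.
Subtract 6 hours and 36 minutes → departure 9:19 PM UTC on Oct 11.
Vantage Point is UTC−9:30: 9:19 PM − 9:30 = 11:49 AM on Oct 11.

11:49 AM on October 11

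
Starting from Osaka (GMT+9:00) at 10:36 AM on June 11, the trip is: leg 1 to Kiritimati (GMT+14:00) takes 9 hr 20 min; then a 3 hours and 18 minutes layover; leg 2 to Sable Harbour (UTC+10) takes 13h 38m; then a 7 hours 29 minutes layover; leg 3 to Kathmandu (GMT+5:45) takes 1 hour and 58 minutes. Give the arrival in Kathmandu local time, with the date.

Convert departure to UTC: 10:36 AM − 9:00 = 1:36 AM UTC on Jun 11.
Add 9 hours and 20 minutes leg 1 → 10:56 AM UTC.
Add 3 hours 18 minutes layover in Kiritimati → 2:14 PM UTC.
Add 13 hours and 38 minutes leg 2 → 3:52 AM UTC (Jun 12).
Add 7 hours and 29 minutes layover in Sable Harbour → 11:21 AM UTC.
Add 1 hour 58 minutes leg 3 → 1:19 PM UTC.
Kathmandu is UTC+5:45, so local arrival = 1:19 PM + 5:45 = 7:04 PM on Jun 12.

7:04 PM on June 12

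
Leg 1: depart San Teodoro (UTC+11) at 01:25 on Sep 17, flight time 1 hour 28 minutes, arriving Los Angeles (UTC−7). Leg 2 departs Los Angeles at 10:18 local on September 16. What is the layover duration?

Convert departure to UTC: 01:25 − 11:00 = 14:25 UTC on Sep 16.
Add 1 hour and 28 minutes flight time → 15:53 UTC.
Los Angeles is UTC−7:00, so local arrival = 15:53 − 7:00 = 08:53 on Sep 16.
Layover = 10:18 − 08:53 = 1 hour 25 minutes.

1 hour 25 minutes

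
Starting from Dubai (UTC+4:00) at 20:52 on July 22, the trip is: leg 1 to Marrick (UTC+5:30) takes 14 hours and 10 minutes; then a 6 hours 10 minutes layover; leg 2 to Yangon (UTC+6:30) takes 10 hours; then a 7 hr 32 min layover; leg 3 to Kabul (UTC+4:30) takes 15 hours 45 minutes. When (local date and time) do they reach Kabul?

02:59 on July 25

Convert departure to UTC: 20:52 − 4:00 = 16:52 UTC on Jul 22.
Add 14 hours and 10 minutes leg 1 → 07:02 UTC (Jul 23).
Add 6 hours and 10 minutes layover in Marrick → 13:12 UTC.
Add 10 hours leg 2 → 23:12 UTC.
Add 7 hours and 32 minutes layover in Yangon → 06:44 UTC (Jul 24).
Add 15 hours 45 minutes leg 3 → 22:29 UTC.
Kabul is UTC+4:30, so local arrival = 22:29 + 4:30 = 02:59 on Jul 25.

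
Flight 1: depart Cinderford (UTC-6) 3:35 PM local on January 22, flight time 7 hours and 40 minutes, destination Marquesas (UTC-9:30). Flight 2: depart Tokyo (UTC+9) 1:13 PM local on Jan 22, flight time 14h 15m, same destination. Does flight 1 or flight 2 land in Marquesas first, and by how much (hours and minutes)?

Flight 1 in UTC: 3:35 PM + 6:00 = 9:35 PM on Jan 22.
+7 hours and 40 minutes → arrive 5:15 AM UTC on Jan 23.
Flight 2 in UTC: 1:13 PM − 9:00 = 4:13 AM on Jan 22.
+14 hours 15 minutes → arrive 6:28 PM UTC on Jan 22.
Flight 2 lands earlier by 10 hours 47 minutes.

the second, by 10 hours 47 minutes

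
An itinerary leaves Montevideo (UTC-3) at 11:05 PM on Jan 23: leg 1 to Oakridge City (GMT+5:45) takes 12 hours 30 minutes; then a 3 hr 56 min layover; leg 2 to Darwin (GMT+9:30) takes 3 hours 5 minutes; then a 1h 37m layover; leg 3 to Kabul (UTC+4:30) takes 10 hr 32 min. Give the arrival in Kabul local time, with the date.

Convert departure to UTC: 11:05 PM + 3:00 = 2:05 AM UTC on Jan 24.
Add 12 hours 30 minutes leg 1 → 2:35 PM UTC.
Add 3 hours 56 minutes layover in Oakridge City → 6:31 PM UTC.
Add 3 hours and 5 minutes leg 2 → 9:36 PM UTC.
Add 1 hour and 37 minutes layover in Darwin → 11:13 PM UTC.
Add 10 hours 32 minutes leg 3 → 9:45 AM UTC (Jan 25).
Kabul is UTC+4:30, so local arrival = 9:45 AM + 4:30 = 2:15 PM on Jan 25.

2:15 PM on January 25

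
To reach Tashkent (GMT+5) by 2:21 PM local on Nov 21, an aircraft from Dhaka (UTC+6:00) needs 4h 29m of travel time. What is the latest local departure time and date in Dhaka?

Target arrival in UTC: 2:21 PM − 5:00 = 9:21 AM on Nov 21.
Subtract 4 hours 29 minutes → departure 4:52 AM UTC on Nov 21.
Dhaka is UTC+6:00: 4:52 AM + 6:00 = 10:52 AM on Nov 21.

10:52 AM on November 21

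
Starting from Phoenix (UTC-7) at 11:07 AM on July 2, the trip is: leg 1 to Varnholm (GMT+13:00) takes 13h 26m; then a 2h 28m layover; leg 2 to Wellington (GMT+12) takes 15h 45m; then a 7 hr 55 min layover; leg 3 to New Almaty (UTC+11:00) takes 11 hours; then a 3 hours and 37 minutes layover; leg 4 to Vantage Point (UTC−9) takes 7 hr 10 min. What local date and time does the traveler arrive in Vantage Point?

10:28 PM on July 4

Convert departure to UTC: 11:07 AM + 7:00 = 6:07 PM UTC on Jul 2.
Add 13 hours and 26 minutes leg 1 → 7:33 AM UTC (Jul 3).
Add 2 hours 28 minutes layover in Varnholm → 10:01 AM UTC.
Add 15 hours and 45 minutes leg 2 → 1:46 AM UTC (Jul 4).
Add 7 hours 55 minutes layover in Wellington → 9:41 AM UTC.
Add 11 hours leg 3 → 8:41 PM UTC.
Add 3 hours and 37 minutes layover in New Almaty → 12:18 AM UTC (Jul 5).
Add 7 hours and 10 minutes leg 4 → 7:28 AM UTC.
Vantage Point is UTC−9:00, so local arrival = 7:28 AM − 9:00 = 10:28 PM on Jul 4.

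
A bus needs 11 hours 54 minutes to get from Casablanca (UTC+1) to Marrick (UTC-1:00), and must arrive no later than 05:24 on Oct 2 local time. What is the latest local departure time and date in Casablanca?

Target arrival in UTC: 05:24 + 1:00 = 06:24 on Oct 2.
Subtract 11 hours and 54 minutes → departure 18:30 UTC on Oct 1.
Casablanca is UTC+1:00: 18:30 + 1:00 = 19:30 on Oct 1.

19:30 on October 1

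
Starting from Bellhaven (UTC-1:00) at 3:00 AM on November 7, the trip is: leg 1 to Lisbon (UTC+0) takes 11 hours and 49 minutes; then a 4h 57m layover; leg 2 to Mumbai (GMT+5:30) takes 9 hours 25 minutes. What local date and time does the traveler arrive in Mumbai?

Convert departure to UTC: 3:00 AM + 1:00 = 4:00 AM UTC on Nov 7.
Add 11 hours and 49 minutes leg 1 → 3:49 PM UTC.
Add 4 hours and 57 minutes layover in Lisbon → 8:46 PM UTC.
Add 9 hours and 25 minutes leg 2 → 6:11 AM UTC (Nov 8).
Mumbai is UTC+5:30, so local arrival = 6:11 AM + 5:30 = 11:41 AM on Nov 8.

11:41 AM on November 8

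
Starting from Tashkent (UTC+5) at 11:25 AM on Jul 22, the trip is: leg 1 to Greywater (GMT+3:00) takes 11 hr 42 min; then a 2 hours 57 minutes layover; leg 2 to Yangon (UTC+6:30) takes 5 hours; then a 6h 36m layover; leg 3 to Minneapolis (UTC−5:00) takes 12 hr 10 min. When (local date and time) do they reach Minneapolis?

Convert departure to UTC: 11:25 AM − 5:00 = 6:25 AM UTC on Jul 22.
Add 11 hours 42 minutes leg 1 → 6:07 PM UTC.
Add 2 hours and 57 minutes layover in Greywater → 9:04 PM UTC.
Add 5 hours leg 2 → 2:04 AM UTC (Jul 23).
Add 6 hours and 36 minutes layover in Yangon → 8:40 AM UTC.
Add 12 hours 10 minutes leg 3 → 8:50 PM UTC.
Minneapolis is UTC−5:00, so local arrival = 8:50 PM − 5:00 = 3:50 PM on Jul 23.

3:50 PM on July 23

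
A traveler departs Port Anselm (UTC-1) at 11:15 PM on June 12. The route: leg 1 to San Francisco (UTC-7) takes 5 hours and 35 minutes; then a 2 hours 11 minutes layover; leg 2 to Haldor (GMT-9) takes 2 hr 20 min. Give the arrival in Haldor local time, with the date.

1:21 AM on Jun 13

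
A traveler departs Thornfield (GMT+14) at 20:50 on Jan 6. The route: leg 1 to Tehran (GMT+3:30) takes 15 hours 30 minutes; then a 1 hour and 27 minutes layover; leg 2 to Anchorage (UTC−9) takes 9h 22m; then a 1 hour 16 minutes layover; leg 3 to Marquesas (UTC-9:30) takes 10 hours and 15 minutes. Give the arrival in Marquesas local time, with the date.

Convert departure to UTC: 20:50 − 14:00 = 06:50 UTC on Jan 6.
Add 15 hours and 30 minutes leg 1 → 22:20 UTC.
Add 1 hour and 27 minutes layover in Tehran → 23:47 UTC.
Add 9 hours and 22 minutes leg 2 → 09:09 UTC (Jan 7).
Add 1 hour 16 minutes layover in Anchorage → 10:25 UTC.
Add 10 hours 15 minutes leg 3 → 20:40 UTC.
Marquesas is UTC−9:30, so local arrival = 20:40 − 9:30 = 11:10 on Jan 7.

11:10 on January 7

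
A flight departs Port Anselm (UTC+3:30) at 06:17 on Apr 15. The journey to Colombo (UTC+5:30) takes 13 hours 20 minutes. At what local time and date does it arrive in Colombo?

Convert departure to UTC: 06:17 − 3:30 = 02:47 UTC on Apr 15.
Add 13 hours 20 minutes travel time → 16:07 UTC.
Colombo is UTC+5:30, so local arrival = 16:07 + 5:30 = 21:37 on Apr 15.

21:37 on Apr 15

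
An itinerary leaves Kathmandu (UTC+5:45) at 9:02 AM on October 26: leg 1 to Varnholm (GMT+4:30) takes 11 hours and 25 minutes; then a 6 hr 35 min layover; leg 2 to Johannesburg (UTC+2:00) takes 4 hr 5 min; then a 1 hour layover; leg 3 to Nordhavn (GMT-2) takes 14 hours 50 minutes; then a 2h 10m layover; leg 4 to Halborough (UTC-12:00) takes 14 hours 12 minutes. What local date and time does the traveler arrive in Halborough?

9:34 PM on Oct 27

Convert departure to UTC: 9:02 AM − 5:45 = 3:17 AM UTC on Oct 26.
Add 11 hours 25 minutes leg 1 → 2:42 PM UTC.
Add 6 hours 35 minutes layover in Varnholm → 9:17 PM UTC.
Add 4 hours 5 minutes leg 2 → 1:22 AM UTC (Oct 27).
Add 1 hour layover in Johannesburg → 2:22 AM UTC.
Add 14 hours 50 minutes leg 3 → 5:12 PM UTC.
Add 2 hours and 10 minutes layover in Nordhavn → 7:22 PM UTC.
Add 14 hours and 12 minutes leg 4 → 9:34 AM UTC (Oct 28).
Halborough is UTC−12:00, so local arrival = 9:34 AM − 12:00 = 9:34 PM on Oct 27.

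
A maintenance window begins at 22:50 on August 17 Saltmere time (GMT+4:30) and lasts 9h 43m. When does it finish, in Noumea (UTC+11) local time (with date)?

15:03 on Aug 18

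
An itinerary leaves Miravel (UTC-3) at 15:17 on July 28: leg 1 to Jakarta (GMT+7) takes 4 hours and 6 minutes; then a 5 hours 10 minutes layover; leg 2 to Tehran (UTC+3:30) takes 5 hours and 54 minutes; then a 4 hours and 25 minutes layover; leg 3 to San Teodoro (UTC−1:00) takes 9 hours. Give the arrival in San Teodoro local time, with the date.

Convert departure to UTC: 15:17 + 3:00 = 18:17 UTC on Jul 28.
Add 4 hours and 6 minutes leg 1 → 22:23 UTC.
Add 5 hours 10 minutes layover in Jakarta → 03:33 UTC (Jul 29).
Add 5 hours and 54 minutes leg 2 → 09:27 UTC.
Add 4 hours and 25 minutes layover in Tehran → 13:52 UTC.
Add 9 hours leg 3 → 22:52 UTC.
San Teodoro is UTC−1:00, so local arrival = 22:52 − 1:00 = 21:52 on Jul 29.

21:52 on July 29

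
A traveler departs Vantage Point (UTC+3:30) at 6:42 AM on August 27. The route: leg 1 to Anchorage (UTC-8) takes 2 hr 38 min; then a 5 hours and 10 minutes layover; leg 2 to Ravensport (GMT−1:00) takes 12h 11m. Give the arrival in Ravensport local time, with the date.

10:11 PM on Aug 27

Convert departure to UTC: 6:42 AM − 3:30 = 3:12 AM UTC on Aug 27.
Add 2 hours 38 minutes leg 1 → 5:50 AM UTC.
Add 5 hours 10 minutes layover in Anchorage → 11:00 AM UTC.
Add 12 hours and 11 minutes leg 2 → 11:11 PM UTC.
Ravensport is UTC−1:00, so local arrival = 11:11 PM − 1:00 = 10:11 PM on Aug 27.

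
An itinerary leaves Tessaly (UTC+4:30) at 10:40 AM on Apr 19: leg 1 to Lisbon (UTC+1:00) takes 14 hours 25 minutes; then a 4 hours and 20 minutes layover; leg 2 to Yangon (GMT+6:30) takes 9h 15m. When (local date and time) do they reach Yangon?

Convert departure to UTC: 10:40 AM − 4:30 = 6:10 AM UTC on Apr 19.
Add 14 hours and 25 minutes leg 1 → 8:35 PM UTC.
Add 4 hours 20 minutes layover in Lisbon → 12:55 AM UTC (Apr 20).
Add 9 hours 15 minutes leg 2 → 10:10 AM UTC.
Yangon is UTC+6:30, so local arrival = 10:10 AM + 6:30 = 4:40 PM on Apr 20.

4:40 PM on April 20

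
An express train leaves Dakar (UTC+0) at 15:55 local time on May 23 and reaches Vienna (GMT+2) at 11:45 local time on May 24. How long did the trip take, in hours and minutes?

Vienna is 2:00 ahead of Dakar.
Clock-face elapsed time (ignoring zones) is 19 hours 50 minutes.
Actual elapsed = 19 hours 50 minutes − 2:00 = 17 hours 50 minutes.

17 hours 50 minutes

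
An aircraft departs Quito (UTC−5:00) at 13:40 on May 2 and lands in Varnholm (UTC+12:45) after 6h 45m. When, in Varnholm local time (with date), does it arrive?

Convert departure to UTC: 13:40 + 5:00 = 18:40 UTC on May 2.
Add 6 hours 45 minutes travel time → 01:25 UTC (May 3).
Varnholm is UTC+12:45, so local arrival = 01:25 + 12:45 = 14:10 on May 3.

14:10 on May 3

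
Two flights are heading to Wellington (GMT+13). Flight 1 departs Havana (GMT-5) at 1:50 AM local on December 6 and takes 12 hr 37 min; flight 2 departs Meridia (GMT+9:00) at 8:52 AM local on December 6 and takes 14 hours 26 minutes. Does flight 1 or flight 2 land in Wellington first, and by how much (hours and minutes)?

the second, by 5 hours 9 minutes

Flight 1 in UTC: 1:50 AM + 5:00 = 6:50 AM on Dec 6.
+12 hours 37 minutes → arrive 7:27 PM UTC on Dec 6.
Flight 2 in UTC: 8:52 AM − 9:00 = 11:52 PM on Dec 5.
+14 hours 26 minutes → arrive 2:18 PM UTC on Dec 6.
Flight 2 lands earlier by 5 hours 9 minutes.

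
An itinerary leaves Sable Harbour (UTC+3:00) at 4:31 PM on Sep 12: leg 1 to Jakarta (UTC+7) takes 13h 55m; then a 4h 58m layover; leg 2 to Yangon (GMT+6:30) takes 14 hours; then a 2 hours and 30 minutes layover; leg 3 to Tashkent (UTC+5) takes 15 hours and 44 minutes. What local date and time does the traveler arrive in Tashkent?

Convert departure to UTC: 4:31 PM − 3:00 = 1:31 PM UTC on Sep 12.
Add 13 hours 55 minutes leg 1 → 3:26 AM UTC (Sep 13).
Add 4 hours and 58 minutes layover in Jakarta → 8:24 AM UTC.
Add 14 hours leg 2 → 10:24 PM UTC.
Add 2 hours 30 minutes layover in Yangon → 12:54 AM UTC (Sep 14).
Add 15 hours and 44 minutes leg 3 → 4:38 PM UTC.
Tashkent is UTC+5:00, so local arrival = 4:38 PM + 5:00 = 9:38 PM on Sep 14.

9:38 PM on Sep 14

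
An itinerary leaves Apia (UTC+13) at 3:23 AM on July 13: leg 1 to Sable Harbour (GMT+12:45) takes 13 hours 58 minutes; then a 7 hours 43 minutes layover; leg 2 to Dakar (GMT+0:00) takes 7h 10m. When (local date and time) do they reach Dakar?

7:14 PM on Jul 13

Convert departure to UTC: 3:23 AM − 13:00 = 2:23 PM UTC on Jul 12.
Add 13 hours and 58 minutes leg 1 → 4:21 AM UTC (Jul 13).
Add 7 hours 43 minutes layover in Sable Harbour → 12:04 PM UTC.
Add 7 hours and 10 minutes leg 2 → 7:14 PM UTC.
Dakar is UTC+0, so local arrival is the same: 7:14 PM on Jul 13.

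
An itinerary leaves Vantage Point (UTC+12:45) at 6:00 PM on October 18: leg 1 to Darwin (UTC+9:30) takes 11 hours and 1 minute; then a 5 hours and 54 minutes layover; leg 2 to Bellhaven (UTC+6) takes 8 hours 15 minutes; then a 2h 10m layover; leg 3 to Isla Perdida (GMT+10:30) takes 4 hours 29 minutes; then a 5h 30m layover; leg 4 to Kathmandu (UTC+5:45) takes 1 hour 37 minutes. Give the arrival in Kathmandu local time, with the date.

1:56 AM on October 20

Convert departure to UTC: 6:00 PM − 12:45 = 5:15 AM UTC on Oct 18.
Add 11 hours 1 minute leg 1 → 4:16 PM UTC.
Add 5 hours 54 minutes layover in Darwin → 10:10 PM UTC.
Add 8 hours 15 minutes leg 2 → 6:25 AM UTC (Oct 19).
Add 2 hours and 10 minutes layover in Bellhaven → 8:35 AM UTC.
Add 4 hours and 29 minutes leg 3 → 1:04 PM UTC.
Add 5 hours 30 minutes layover in Isla Perdida → 6:34 PM UTC.
Add 1 hour 37 minutes leg 4 → 8:11 PM UTC.
Kathmandu is UTC+5:45, so local arrival = 8:11 PM + 5:45 = 1:56 AM on Oct 20.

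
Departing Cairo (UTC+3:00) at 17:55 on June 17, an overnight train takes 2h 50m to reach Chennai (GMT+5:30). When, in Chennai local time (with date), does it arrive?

Convert departure to UTC: 17:55 − 3:00 = 14:55 UTC on Jun 17.
Add 2 hours and 50 minutes travel time → 17:45 UTC.
Chennai is UTC+5:30, so local arrival = 17:45 + 5:30 = 23:15 on Jun 17.

23:15 on Jun 17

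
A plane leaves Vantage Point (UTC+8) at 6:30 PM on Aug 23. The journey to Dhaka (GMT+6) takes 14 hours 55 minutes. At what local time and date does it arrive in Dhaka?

Convert departure to UTC: 6:30 PM − 8:00 = 10:30 AM UTC on Aug 23.
Add 14 hours 55 minutes travel time → 1:25 AM UTC (Aug 24).
Dhaka is UTC+6:00, so local arrival = 1:25 AM + 6:00 = 7:25 AM on Aug 24.

7:25 AM on August 24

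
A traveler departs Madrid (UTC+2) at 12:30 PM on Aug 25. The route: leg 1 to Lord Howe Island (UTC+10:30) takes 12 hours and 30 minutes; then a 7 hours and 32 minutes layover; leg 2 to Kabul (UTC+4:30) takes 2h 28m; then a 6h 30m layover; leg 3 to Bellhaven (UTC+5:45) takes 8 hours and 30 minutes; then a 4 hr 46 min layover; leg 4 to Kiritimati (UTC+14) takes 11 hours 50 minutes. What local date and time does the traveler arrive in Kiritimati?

6:36 AM on Aug 28

Convert departure to UTC: 12:30 PM − 2:00 = 10:30 AM UTC on Aug 25.
Add 12 hours and 30 minutes leg 1 → 11:00 PM UTC.
Add 7 hours and 32 minutes layover in Lord Howe Island → 6:32 AM UTC (Aug 26).
Add 2 hours 28 minutes leg 2 → 9:00 AM UTC.
Add 6 hours 30 minutes layover in Kabul → 3:30 PM UTC.
Add 8 hours and 30 minutes leg 3 → 12:00 AM UTC (Aug 27).
Add 4 hours and 46 minutes layover in Bellhaven → 4:46 AM UTC.
Add 11 hours 50 minutes leg 4 → 4:36 PM UTC.
Kiritimati is UTC+14:00, so local arrival = 4:36 PM + 14:00 = 6:36 AM on Aug 28.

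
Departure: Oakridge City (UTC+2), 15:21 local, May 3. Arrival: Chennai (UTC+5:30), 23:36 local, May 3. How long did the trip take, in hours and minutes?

4 hours 45 minutes

Departure in UTC: 15:21 − 2:00 = 13:21 on May 3.
Arrival in UTC: 23:36 − 5:30 = 18:06 on May 3.
Elapsed = 18:06 − 13:21 = 4 hours 45 minutes.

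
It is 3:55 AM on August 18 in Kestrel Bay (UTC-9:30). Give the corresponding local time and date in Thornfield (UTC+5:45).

In UTC: 3:55 AM + 9:30 = 1:25 PM on Aug 18.
Thornfield is UTC+5:45: 1:25 PM + 5:45 = 7:10 PM on Aug 18.

7:10 PM on August 18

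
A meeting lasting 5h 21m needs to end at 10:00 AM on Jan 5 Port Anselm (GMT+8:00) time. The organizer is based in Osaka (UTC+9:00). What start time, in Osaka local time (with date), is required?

5:39 AM on January 5

Target end time in UTC: 10:00 AM − 8:00 = 2:00 AM on Jan 5.
Subtract 5 hours 21 minutes → start 8:39 PM UTC on Jan 4.
Osaka is UTC+9:00: 8:39 PM + 9:00 = 5:39 AM on Jan 5.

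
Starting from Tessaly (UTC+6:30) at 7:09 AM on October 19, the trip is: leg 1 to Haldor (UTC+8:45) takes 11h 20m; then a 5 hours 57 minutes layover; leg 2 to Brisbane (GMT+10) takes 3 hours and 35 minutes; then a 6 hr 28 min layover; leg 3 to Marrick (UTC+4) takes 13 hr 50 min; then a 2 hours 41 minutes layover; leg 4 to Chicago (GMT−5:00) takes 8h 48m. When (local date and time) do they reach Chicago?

12:18 AM on Oct 21

Convert departure to UTC: 7:09 AM − 6:30 = 12:39 AM UTC on Oct 19.
Add 11 hours 20 minutes leg 1 → 11:59 AM UTC.
Add 5 hours and 57 minutes layover in Haldor → 5:56 PM UTC.
Add 3 hours 35 minutes leg 2 → 9:31 PM UTC.
Add 6 hours and 28 minutes layover in Brisbane → 3:59 AM UTC (Oct 20).
Add 13 hours 50 minutes leg 3 → 5:49 PM UTC.
Add 2 hours and 41 minutes layover in Marrick → 8:30 PM UTC.
Add 8 hours and 48 minutes leg 4 → 5:18 AM UTC (Oct 21).
Chicago is UTC−5:00, so local arrival = 5:18 AM − 5:00 = 12:18 AM on Oct 21.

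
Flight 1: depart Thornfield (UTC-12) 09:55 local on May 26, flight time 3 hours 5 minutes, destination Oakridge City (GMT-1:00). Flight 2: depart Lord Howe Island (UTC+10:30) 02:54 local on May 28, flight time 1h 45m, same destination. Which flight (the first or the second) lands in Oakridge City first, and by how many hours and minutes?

the first, by 17 hours 9 minutes

Flight 1 in UTC: 09:55 + 12:00 = 21:55 on May 26.
+3 hours and 5 minutes → arrive 01:00 UTC on May 27.
Flight 2 in UTC: 02:54 − 10:30 = 16:24 on May 27.
+1 hour 45 minutes → arrive 18:09 UTC on May 27.
Flight 1 lands earlier by 17 hours 9 minutes.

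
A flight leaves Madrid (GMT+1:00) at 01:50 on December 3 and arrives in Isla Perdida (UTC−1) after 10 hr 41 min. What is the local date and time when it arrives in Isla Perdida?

Convert departure to UTC: 01:50 − 1:00 = 00:50 UTC on Dec 3.
Add 10 hours and 41 minutes travel time → 11:31 UTC.
Isla Perdida is UTC−1:00, so local arrival = 11:31 − 1:00 = 10:31 on Dec 3.

10:31 on Dec 3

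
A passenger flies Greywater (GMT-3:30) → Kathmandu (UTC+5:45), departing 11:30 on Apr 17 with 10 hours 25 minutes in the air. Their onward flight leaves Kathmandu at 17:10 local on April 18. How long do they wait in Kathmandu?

10 hours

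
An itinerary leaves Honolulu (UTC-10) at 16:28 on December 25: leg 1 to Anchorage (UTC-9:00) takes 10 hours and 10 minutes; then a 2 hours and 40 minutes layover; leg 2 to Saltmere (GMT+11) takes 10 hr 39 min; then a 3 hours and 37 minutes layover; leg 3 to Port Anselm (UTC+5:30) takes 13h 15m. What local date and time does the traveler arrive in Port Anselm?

00:19 on Dec 28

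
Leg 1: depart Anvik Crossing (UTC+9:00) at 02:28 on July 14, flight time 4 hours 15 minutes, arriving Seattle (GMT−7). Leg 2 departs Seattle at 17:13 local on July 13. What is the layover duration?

Convert departure to UTC: 02:28 − 9:00 = 17:28 UTC on Jul 13.
Add 4 hours 15 minutes flight time → 21:43 UTC.
Seattle is UTC−7:00, so local arrival = 21:43 − 7:00 = 14:43 on Jul 13.
Layover = 17:13 − 14:43 = 2 hours 30 minutes.

2 hours 30 minutes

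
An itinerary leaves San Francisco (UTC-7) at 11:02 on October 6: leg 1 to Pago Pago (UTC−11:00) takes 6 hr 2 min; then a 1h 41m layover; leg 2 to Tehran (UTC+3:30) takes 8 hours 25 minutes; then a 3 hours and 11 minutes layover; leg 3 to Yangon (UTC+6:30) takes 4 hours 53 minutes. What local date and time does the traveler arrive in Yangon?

Convert departure to UTC: 11:02 + 7:00 = 18:02 UTC on Oct 6.
Add 6 hours and 2 minutes leg 1 → 00:04 UTC (Oct 7).
Add 1 hour and 41 minutes layover in Pago Pago → 01:45 UTC.
Add 8 hours and 25 minutes leg 2 → 10:10 UTC.
Add 3 hours 11 minutes layover in Tehran → 13:21 UTC.
Add 4 hours 53 minutes leg 3 → 18:14 UTC.
Yangon is UTC+6:30, so local arrival = 18:14 + 6:30 = 00:44 on Oct 8.

00:44 on October 8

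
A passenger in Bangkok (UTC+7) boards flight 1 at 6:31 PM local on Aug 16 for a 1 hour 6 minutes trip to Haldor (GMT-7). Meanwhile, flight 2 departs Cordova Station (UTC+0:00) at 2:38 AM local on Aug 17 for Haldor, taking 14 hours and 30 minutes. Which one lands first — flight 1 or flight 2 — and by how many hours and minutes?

the first, by 28 hours 31 minutes

Flight 1 in UTC: 6:31 PM − 7:00 = 11:31 AM on Aug 16.
+1 hour and 6 minutes → arrive 12:37 PM UTC on Aug 16.
Flight 2 departs at 2:38 AM UTC (Aug 17).
+14 hours and 30 minutes → arrive 5:08 PM UTC on Aug 17.
Flight 1 lands earlier by 28 hours 31 minutes.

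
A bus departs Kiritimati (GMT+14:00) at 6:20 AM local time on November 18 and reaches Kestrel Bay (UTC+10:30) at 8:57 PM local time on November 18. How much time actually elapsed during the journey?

Departure in UTC: 6:20 AM − 14:00 = 4:20 PM on Nov 17.
Arrival in UTC: 8:57 PM − 10:30 = 10:27 AM on Nov 18.
Elapsed = 10:27 AM − 4:20 PM (+1 day) = 18 hours 7 minutes.

18 hours 7 minutes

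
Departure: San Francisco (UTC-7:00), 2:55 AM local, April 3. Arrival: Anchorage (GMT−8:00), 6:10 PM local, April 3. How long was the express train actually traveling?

Departure in UTC: 2:55 AM + 7:00 = 9:55 AM on Apr 3.
Arrival in UTC: 6:10 PM + 8:00 = 2:10 AM on Apr 4.
Elapsed = 2:10 AM − 9:55 AM (+1 day) = 16 hours 15 minutes.

16 hours 15 minutes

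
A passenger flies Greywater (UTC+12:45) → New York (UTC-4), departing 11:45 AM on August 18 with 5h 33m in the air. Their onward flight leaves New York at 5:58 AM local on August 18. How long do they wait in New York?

Convert departure to UTC: 11:45 AM − 12:45 = 11:00 PM UTC on Aug 17.
Add 5 hours and 33 minutes flight time → 4:33 AM UTC (Aug 18).
New York is UTC−4:00, so local arrival = 4:33 AM − 4:00 = 12:33 AM on Aug 18.
Layover = 5:58 AM − 12:33 AM = 5 hours 25 minutes.

5 hours 25 minutes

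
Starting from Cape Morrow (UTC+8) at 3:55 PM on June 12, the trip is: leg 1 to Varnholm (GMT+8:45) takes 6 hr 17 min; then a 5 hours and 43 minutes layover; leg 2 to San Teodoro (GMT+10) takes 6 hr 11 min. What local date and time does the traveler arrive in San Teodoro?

12:06 PM on June 13

Convert departure to UTC: 3:55 PM − 8:00 = 7:55 AM UTC on Jun 12.
Add 6 hours and 17 minutes leg 1 → 2:12 PM UTC.
Add 5 hours and 43 minutes layover in Varnholm → 7:55 PM UTC.
Add 6 hours 11 minutes leg 2 → 2:06 AM UTC (Jun 13).
San Teodoro is UTC+10:00, so local arrival = 2:06 AM + 10:00 = 12:06 PM on Jun 13.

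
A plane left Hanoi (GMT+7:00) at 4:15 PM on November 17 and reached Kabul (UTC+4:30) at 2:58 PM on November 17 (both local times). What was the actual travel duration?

Kabul is 2:30 behind Hanoi.
Clock-face elapsed time (ignoring zones) is −1 hour 17 minutes.
Actual elapsed = −1 hour 17 minutes + 2:30 = 1 hour 13 minutes.

1 hour 13 minutes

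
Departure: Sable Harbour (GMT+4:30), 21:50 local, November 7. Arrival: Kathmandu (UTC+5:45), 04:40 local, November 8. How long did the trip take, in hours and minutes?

5 hours 35 minutes

Kathmandu is 1:15 ahead of Sable Harbour.
Clock-face elapsed time (ignoring zones) is 6 hours 50 minutes.
Actual elapsed = 6 hours 50 minutes − 1:15 = 5 hours 35 minutes.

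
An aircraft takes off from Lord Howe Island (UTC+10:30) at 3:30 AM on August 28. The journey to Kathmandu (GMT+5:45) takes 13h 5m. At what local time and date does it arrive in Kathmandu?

11:50 AM on August 28

Convert departure to UTC: 3:30 AM − 10:30 = 5:00 PM UTC on Aug 27.
Add 13 hours 5 minutes travel time → 6:05 AM UTC (Aug 28).
Kathmandu is UTC+5:45, so local arrival = 6:05 AM + 5:45 = 11:50 AM on Aug 28.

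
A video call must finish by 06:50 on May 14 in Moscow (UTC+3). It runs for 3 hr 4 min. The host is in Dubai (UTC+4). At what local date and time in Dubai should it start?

04:46 on May 14

Target end time in UTC: 06:50 − 3:00 = 03:50 on May 14.
Subtract 3 hours 4 minutes → start 00:46 UTC on May 14.
Dubai is UTC+4:00: 00:46 + 4:00 = 04:46 on May 14.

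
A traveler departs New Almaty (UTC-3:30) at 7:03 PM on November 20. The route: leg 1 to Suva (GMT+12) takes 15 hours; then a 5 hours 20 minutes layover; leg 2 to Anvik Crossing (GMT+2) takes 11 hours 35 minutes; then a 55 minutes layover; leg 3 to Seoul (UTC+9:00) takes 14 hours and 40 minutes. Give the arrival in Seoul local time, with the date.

Convert departure to UTC: 7:03 PM + 3:30 = 10:33 PM UTC on Nov 20.
Add 15 hours leg 1 → 1:33 PM UTC (Nov 21).
Add 5 hours and 20 minutes layover in Suva → 6:53 PM UTC.
Add 11 hours and 35 minutes leg 2 → 6:28 AM UTC (Nov 22).
Add 55 minutes layover in Anvik Crossing → 7:23 AM UTC.
Add 14 hours 40 minutes leg 3 → 10:03 PM UTC.
Seoul is UTC+9:00, so local arrival = 10:03 PM + 9:00 = 7:03 AM on Nov 23.

7:03 AM on Nov 23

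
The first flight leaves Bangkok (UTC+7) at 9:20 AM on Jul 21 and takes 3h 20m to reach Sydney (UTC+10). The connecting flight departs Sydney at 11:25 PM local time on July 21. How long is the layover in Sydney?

7 hours 45 minutes

Convert departure to UTC: 9:20 AM − 7:00 = 2:20 AM UTC on Jul 21.
Add 3 hours and 20 minutes flight time → 5:40 AM UTC.
Sydney is UTC+10:00, so local arrival = 5:40 AM + 10:00 = 3:40 PM on Jul 21.
Layover = 11:25 PM − 3:40 PM = 7 hours 45 minutes.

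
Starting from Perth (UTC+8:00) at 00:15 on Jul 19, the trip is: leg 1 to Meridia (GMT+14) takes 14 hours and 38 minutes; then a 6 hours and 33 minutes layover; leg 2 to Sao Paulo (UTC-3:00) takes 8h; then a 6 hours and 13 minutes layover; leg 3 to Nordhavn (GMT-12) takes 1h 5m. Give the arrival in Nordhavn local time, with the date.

16:44 on July 19

Convert departure to UTC: 00:15 − 8:00 = 16:15 UTC on Jul 18.
Add 14 hours 38 minutes leg 1 → 06:53 UTC (Jul 19).
Add 6 hours and 33 minutes layover in Meridia → 13:26 UTC.
Add 8 hours leg 2 → 21:26 UTC.
Add 6 hours 13 minutes layover in Sao Paulo → 03:39 UTC (Jul 20).
Add 1 hour and 5 minutes leg 3 → 04:44 UTC.
Nordhavn is UTC−12:00, so local arrival = 04:44 − 12:00 = 16:44 on Jul 19.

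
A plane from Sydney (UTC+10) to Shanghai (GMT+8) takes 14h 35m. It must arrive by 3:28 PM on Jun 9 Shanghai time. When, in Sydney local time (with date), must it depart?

2:53 AM on June 9

Target arrival in UTC: 3:28 PM − 8:00 = 7:28 AM on Jun 9.
Subtract 14 hours 35 minutes → departure 4:53 PM UTC on Jun 8.
Sydney is UTC+10:00: 4:53 PM + 10:00 = 2:53 AM on Jun 9.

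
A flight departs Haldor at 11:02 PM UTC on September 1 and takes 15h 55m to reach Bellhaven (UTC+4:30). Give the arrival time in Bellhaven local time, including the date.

7:27 PM on September 2

Departure is given in UTC: 11:02 PM on Sep 1.
Add 15 hours 55 minutes → 2:57 PM UTC (Sep 2).
Bellhaven is UTC+4:30: 2:57 PM + 4:30 = 7:27 PM on Sep 2.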